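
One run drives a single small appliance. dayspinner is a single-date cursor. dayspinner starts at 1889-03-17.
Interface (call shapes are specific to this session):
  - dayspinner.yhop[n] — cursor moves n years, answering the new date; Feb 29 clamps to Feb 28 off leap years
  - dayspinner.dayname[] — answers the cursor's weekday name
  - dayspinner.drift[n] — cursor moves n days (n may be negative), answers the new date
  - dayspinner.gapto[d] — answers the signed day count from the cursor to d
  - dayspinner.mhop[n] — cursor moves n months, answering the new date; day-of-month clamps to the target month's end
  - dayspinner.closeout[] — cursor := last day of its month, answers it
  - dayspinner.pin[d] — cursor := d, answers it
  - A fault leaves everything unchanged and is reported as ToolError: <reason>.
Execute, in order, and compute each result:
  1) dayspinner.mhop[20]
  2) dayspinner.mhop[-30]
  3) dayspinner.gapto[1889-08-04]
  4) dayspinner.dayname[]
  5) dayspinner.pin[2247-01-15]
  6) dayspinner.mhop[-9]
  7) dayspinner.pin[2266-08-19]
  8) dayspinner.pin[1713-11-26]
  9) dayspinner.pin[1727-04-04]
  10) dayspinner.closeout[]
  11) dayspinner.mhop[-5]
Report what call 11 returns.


Answer: 1726-11-30

Derivation:
·→ dayspinner.mhop(n→20)
·← 1890-11-17
·→ dayspinner.mhop(n→-30)
·← 1888-05-17
·→ dayspinner.gapto(d→1889-08-04)
·← 444
·→ dayspinner.dayname()
·← Thursday
·→ dayspinner.pin(d→2247-01-15)
·← 2247-01-15
·→ dayspinner.mhop(n→-9)
·← 2246-04-15
·→ dayspinner.pin(d→2266-08-19)
·← 2266-08-19
·→ dayspinner.pin(d→1713-11-26)
·← 1713-11-26
·→ dayspinner.pin(d→1727-04-04)
·← 1727-04-04
·→ dayspinner.closeout()
·← 1727-04-30
·→ dayspinner.mhop(n→-5)
·← 1726-11-30


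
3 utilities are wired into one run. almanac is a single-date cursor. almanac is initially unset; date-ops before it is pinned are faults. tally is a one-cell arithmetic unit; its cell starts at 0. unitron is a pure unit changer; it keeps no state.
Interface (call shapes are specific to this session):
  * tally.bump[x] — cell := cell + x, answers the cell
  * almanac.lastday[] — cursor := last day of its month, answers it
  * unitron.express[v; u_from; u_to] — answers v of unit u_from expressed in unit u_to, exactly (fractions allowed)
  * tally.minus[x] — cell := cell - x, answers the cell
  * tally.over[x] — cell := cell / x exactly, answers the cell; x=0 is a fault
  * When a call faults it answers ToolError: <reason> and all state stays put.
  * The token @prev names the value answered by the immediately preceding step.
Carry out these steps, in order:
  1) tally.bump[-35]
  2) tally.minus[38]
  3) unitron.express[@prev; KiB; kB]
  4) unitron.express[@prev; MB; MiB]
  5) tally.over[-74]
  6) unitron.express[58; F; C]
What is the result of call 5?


CALL tally.bump[x→-35]
RET  -35
CALL tally.minus[x→38]
RET  -73
CALL unitron.express[v→@prev; u_from→KiB; u_to→kB]
RET  -9344/125
CALL unitron.express[v→@prev; u_from→MB; u_to→MiB]
RET  -9125/128
CALL tally.over[x→-74]
RET  73/74
CALL unitron.express[v→58; u_from→F; u_to→C]
RET  130/9

Answer: 73/74


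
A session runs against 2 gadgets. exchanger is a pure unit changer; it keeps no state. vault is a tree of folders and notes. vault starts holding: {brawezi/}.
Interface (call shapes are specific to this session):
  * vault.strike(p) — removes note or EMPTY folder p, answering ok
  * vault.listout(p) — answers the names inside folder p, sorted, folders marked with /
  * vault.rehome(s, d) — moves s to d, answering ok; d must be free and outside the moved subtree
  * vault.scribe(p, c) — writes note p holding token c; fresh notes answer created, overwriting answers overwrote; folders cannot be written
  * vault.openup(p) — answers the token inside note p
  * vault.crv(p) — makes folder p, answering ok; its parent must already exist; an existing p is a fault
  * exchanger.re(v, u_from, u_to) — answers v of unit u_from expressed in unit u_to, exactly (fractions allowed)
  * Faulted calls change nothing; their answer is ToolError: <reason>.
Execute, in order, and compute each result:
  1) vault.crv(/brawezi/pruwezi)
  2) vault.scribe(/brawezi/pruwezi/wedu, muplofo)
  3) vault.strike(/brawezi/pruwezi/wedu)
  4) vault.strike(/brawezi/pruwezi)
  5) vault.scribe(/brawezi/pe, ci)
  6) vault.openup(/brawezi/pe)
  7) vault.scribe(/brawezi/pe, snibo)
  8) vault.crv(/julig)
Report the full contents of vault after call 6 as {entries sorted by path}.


Now I run vault.crv passing p=/brawezi/pruwezi, and get ok.
Invoking vault.scribe passing p=/brawezi/pruwezi/wedu, c=muplofo, → created.
Using vault.strike passing p=/brawezi/pruwezi/wedu, which returns ok.
I call vault.strike passing p=/brawezi/pruwezi: ok.
Now I run vault.scribe passing p=/brawezi/pe, c=ci: created.
I invoke vault.openup passing p=/brawezi/pe, → ci.
Calling vault.scribe passing p=/brawezi/pe, c=snibo, — result: overwrote.
I use vault.crv passing p=/julig, → ok.

Answer: {brawezi/, brawezi/pe=ci}


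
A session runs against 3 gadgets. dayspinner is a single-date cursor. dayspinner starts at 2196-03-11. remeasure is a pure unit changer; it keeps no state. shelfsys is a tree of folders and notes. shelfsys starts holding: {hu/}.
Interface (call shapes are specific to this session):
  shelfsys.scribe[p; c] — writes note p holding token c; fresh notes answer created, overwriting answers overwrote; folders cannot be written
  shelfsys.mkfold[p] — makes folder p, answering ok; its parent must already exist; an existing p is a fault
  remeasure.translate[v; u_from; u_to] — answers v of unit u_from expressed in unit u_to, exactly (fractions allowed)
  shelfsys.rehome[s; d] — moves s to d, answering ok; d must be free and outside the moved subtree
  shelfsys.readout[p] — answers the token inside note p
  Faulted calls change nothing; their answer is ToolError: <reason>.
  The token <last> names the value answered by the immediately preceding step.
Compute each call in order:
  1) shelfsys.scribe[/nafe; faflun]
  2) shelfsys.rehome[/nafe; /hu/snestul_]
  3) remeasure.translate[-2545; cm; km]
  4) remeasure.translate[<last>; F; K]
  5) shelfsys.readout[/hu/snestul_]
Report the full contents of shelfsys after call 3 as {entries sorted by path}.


Answer: {hu/, hu/snestul_=faflun}

Derivation:
I call shelfsys.scribe using p=/nafe, c=faflun, which returns created.
Invoking shelfsys.rehome using s=/nafe, d=/hu/snestul_, giving ok.
Then remeasure.translate using v=-2545, u_from=cm, u_to=km, → -509/20000.
Next I call remeasure.translate using v=<last>, u_from=F, u_to=K, and observe 3064297/12000.
Calling shelfsys.readout using p=/hu/snestul_, and get faflun.


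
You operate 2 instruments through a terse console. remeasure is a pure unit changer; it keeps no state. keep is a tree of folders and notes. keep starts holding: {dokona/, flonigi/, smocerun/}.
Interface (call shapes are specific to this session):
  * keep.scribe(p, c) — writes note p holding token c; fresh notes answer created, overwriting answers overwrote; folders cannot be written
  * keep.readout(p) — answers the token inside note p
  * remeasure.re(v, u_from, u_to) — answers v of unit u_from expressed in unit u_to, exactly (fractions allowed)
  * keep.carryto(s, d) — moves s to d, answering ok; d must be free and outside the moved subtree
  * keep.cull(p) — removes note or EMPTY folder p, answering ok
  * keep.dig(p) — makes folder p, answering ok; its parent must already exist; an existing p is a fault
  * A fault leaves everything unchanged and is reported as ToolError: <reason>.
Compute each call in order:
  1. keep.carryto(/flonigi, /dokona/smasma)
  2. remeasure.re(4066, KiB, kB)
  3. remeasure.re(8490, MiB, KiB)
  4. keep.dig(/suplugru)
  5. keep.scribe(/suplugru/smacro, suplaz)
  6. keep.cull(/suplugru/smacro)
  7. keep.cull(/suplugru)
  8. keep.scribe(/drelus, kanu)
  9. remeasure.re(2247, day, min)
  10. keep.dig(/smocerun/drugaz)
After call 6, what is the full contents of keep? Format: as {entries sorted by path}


# keep.carryto(s→/flonigi, d→/dokona/smasma) == ok
# remeasure.re(v→4066, u_from→KiB, u_to→kB) == 520448/125
# remeasure.re(v→8490, u_from→MiB, u_to→KiB) == 8693760
# keep.dig(p→/suplugru) == ok
# keep.scribe(p→/suplugru/smacro, c→suplaz) == created
# keep.cull(p→/suplugru/smacro) == ok
# keep.cull(p→/suplugru) == ok
# keep.scribe(p→/drelus, c→kanu) == created
# remeasure.re(v→2247, u_from→day, u_to→min) == 3235680
# keep.dig(p→/smocerun/drugaz) == ok

Answer: {dokona/, dokona/smasma/, smocerun/, suplugru/}


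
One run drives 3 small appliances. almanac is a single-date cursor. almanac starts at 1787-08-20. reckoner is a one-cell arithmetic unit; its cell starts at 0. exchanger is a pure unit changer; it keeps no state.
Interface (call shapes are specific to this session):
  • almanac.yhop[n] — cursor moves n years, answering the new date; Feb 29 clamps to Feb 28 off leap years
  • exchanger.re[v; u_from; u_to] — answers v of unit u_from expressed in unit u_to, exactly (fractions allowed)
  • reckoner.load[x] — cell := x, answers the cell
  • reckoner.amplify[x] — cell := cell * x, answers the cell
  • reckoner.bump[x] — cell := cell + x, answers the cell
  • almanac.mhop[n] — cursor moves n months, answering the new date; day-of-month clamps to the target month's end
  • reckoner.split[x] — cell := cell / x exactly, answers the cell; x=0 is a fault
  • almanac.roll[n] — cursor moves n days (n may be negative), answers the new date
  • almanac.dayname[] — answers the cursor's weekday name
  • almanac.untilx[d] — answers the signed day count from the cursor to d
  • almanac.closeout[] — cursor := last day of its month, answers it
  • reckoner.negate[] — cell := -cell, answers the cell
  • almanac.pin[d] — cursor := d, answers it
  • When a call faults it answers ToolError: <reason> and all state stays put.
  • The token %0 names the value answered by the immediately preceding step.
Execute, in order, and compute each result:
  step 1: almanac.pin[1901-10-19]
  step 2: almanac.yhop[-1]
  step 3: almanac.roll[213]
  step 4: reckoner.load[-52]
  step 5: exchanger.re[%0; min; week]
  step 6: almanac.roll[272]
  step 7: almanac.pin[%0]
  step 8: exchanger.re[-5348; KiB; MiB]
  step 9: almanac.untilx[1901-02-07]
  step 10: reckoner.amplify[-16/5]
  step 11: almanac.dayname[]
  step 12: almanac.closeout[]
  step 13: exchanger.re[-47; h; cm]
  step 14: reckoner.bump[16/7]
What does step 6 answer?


Answer: 1902-02-16

Derivation:
I call pin on d=1901-10-19, giving 1901-10-19.
Now I run yhop on n=-1, which returns 1900-10-19.
Next I call roll on n=213, and get 1901-05-20.
I call load on x=-52, and see -52.
Using re on v=%0, u_from=min, u_to=week, → -13/2520.
Invoking roll on n=272, and see 1902-02-16.
Using pin on d=%0, — result: 1902-02-16.
I try re on v=-5348, u_from=KiB, u_to=MiB, and observe -1337/256.
Then untilx on d=1901-02-07, → -374.
Now I run amplify on x=-16/5, → 832/5.
Invoking dayname(), and observe Sunday.
I try closeout, and observe 1902-02-28.
Invoking re on v=-47, u_from=h, u_to=cm, which returns ToolError: incompatible units.
Calling bump on x=16/7, yielding 5904/35.


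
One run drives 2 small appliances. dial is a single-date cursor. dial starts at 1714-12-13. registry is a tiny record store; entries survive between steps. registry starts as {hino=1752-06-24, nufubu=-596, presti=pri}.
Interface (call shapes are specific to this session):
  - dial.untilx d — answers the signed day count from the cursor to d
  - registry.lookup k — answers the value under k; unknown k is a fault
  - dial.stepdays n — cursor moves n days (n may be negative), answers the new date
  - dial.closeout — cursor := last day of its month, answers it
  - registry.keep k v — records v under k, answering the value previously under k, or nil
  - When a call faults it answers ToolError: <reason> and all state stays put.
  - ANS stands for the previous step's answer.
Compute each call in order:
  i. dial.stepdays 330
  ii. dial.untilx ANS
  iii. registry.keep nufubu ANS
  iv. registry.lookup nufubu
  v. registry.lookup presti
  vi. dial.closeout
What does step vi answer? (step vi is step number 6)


Answer: 1715-11-30

Derivation:
Act: dial.stepdays[n=330]
Obs: 1715-11-08
Act: dial.untilx[d=ANS]
Obs: 0
Act: registry.keep[k=nufubu; v=ANS]
Obs: -596
Act: registry.lookup[k=nufubu]
Obs: 0
Act: registry.lookup[k=presti]
Obs: pri
Act: dial.closeout[]
Obs: 1715-11-30


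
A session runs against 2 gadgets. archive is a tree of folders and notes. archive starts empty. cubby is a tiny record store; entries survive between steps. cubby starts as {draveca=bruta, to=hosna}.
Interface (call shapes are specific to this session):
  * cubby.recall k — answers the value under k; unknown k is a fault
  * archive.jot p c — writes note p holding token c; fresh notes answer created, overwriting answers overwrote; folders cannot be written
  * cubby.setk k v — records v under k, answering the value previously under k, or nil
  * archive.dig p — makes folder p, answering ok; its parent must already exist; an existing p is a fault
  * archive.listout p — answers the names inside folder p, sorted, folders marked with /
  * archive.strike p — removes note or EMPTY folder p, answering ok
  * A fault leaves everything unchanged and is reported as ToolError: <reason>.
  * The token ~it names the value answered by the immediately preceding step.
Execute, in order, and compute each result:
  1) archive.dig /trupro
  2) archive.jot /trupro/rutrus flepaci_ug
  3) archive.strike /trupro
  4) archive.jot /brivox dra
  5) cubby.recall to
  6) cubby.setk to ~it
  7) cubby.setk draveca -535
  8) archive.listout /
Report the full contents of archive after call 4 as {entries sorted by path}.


Answer: {brivox=dra, trupro/, trupro/rutrus=flepaci_ug}

Derivation:
// 1. archive.dig(p='/trupro') => ok
// 2. archive.jot(p='/trupro/rutrus', c='flepaci_ug') => created
// 3. archive.strike(p='/trupro') => ToolError: not empty
// 4. archive.jot(p='/brivox', c='dra') => created
// 5. cubby.recall(k='to') => hosna
// 6. cubby.setk(k='to', v='~it') => hosna
// 7. cubby.setk(k='draveca', v='-535') => bruta
// 8. archive.listout(p='/') => [brivox, trupro/]


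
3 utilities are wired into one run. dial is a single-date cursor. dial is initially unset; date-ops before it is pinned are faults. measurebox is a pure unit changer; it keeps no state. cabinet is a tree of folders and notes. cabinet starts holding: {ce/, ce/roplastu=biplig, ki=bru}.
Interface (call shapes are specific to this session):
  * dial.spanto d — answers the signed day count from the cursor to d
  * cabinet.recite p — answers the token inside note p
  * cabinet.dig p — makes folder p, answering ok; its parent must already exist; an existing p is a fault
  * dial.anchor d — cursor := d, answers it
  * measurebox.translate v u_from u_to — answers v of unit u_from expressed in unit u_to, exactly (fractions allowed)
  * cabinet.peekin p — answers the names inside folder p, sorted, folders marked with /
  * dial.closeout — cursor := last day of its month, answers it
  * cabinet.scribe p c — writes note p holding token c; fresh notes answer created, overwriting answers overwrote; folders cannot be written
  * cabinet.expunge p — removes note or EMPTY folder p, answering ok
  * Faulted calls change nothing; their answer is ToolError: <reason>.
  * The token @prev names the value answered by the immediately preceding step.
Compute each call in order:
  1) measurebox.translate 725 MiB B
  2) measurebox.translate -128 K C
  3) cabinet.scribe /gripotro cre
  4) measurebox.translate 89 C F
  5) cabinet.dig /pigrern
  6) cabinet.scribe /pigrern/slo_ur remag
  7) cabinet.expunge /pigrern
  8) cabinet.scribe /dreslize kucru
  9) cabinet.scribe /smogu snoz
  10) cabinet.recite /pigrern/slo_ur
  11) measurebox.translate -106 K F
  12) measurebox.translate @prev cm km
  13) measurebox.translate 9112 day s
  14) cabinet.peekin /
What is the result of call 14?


Act: measurebox.translate[v='725'; u_from='MiB'; u_to='B']
Obs: 760217600
Act: measurebox.translate[v='-128'; u_from='K'; u_to='C']
Obs: -8023/20
Act: cabinet.scribe[p='/gripotro'; c='cre']
Obs: created
Act: measurebox.translate[v='89'; u_from='C'; u_to='F']
Obs: 961/5
Act: cabinet.dig[p='/pigrern']
Obs: ok
Act: cabinet.scribe[p='/pigrern/slo_ur'; c='remag']
Obs: created
Act: cabinet.expunge[p='/pigrern']
Obs: ToolError: not empty
Act: cabinet.scribe[p='/dreslize'; c='kucru']
Obs: created
Act: cabinet.scribe[p='/smogu'; c='snoz']
Obs: created
Act: cabinet.recite[p='/pigrern/slo_ur']
Obs: remag
Act: measurebox.translate[v='-106'; u_from='K'; u_to='F']
Obs: -65047/100
Act: measurebox.translate[v='@prev'; u_from='cm'; u_to='km']
Obs: -65047/10000000
Act: measurebox.translate[v='9112'; u_from='day'; u_to='s']
Obs: 787276800
Act: cabinet.peekin[p='/']
Obs: [ce/, dreslize, gripotro, ki, pigrern/, smogu]

Answer: [ce/, dreslize, gripotro, ki, pigrern/, smogu]


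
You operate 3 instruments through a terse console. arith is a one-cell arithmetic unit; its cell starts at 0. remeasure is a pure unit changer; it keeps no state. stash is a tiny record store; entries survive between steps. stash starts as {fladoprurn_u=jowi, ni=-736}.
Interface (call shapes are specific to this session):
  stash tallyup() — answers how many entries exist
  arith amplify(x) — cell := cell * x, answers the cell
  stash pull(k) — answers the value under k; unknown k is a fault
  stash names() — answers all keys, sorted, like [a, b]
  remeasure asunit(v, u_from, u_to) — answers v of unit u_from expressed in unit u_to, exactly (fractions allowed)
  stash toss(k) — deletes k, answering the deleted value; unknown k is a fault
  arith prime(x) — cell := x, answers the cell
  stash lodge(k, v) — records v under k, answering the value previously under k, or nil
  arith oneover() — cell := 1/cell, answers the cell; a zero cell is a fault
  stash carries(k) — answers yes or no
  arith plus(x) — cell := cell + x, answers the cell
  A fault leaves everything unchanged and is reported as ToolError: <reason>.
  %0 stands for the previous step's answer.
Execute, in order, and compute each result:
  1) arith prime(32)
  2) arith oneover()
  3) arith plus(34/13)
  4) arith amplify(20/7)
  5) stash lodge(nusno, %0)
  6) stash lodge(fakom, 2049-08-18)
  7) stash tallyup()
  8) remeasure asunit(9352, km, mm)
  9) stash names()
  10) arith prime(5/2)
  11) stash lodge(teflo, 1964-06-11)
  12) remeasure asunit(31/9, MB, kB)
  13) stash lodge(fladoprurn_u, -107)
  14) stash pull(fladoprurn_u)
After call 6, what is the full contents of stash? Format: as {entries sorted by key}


Answer: {fakom=2049-08-18, fladoprurn_u=jowi, ni=-736, nusno=5505/728}

Derivation:
Now I run arith prime on x: 32, and get 32.
Next I call arith oneover(), giving 1/32.
Now I run arith plus on x: 34/13, — result: 1101/416.
I invoke arith amplify on x: 20/7, which returns 5505/728.
Using stash lodge on k: nusno, v: %0, and get nil.
I call stash lodge on k: fakom, v: 2049-08-18, and see nil.
Now I run stash tallyup(): 4.
I call remeasure asunit on v: 9352, u_from: km, u_to: mm, → 9352000000.
Invoking stash names, giving [fakom, fladoprurn_u, ni, nusno].
Now I run arith prime on x: 5/2, and observe 5/2.
I try stash lodge on k: teflo, v: 1964-06-11, giving nil.
Next I call remeasure asunit on v: 31/9, u_from: MB, u_to: kB, — result: 31000/9.
I use stash lodge on k: fladoprurn_u, v: -107, — result: jowi.
Now I run stash pull on k: fladoprurn_u, giving -107.


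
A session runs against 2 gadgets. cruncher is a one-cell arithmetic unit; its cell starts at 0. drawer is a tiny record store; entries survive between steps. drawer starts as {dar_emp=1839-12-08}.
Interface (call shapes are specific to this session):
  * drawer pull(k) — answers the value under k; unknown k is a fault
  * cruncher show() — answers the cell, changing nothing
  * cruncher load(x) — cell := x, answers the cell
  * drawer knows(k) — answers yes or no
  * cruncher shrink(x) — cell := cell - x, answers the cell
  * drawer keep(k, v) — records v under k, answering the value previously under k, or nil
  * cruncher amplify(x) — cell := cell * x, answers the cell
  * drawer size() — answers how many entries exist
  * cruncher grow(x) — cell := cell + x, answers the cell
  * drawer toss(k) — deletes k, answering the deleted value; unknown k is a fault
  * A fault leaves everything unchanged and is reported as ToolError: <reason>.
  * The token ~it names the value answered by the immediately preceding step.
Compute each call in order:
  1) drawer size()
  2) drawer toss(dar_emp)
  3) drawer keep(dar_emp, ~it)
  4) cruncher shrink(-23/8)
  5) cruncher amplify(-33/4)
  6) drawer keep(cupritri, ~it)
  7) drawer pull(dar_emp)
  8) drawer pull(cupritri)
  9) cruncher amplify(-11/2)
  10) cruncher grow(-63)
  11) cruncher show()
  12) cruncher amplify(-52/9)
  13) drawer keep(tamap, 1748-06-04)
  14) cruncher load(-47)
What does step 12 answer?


Answer: -18707/48

Derivation:
==> drawer size()
<== 1
==> drawer toss(k→dar_emp)
<== 1839-12-08
==> drawer keep(k→dar_emp, v→~it)
<== nil
==> cruncher shrink(x→-23/8)
<== 23/8
==> cruncher amplify(x→-33/4)
<== -759/32
==> drawer keep(k→cupritri, v→~it)
<== nil
==> drawer pull(k→dar_emp)
<== 1839-12-08
==> drawer pull(k→cupritri)
<== -759/32
==> cruncher amplify(x→-11/2)
<== 8349/64
==> cruncher grow(x→-63)
<== 4317/64
==> cruncher show()
<== 4317/64
==> cruncher amplify(x→-52/9)
<== -18707/48
==> drawer keep(k→tamap, v→1748-06-04)
<== nil
==> cruncher load(x→-47)
<== -47


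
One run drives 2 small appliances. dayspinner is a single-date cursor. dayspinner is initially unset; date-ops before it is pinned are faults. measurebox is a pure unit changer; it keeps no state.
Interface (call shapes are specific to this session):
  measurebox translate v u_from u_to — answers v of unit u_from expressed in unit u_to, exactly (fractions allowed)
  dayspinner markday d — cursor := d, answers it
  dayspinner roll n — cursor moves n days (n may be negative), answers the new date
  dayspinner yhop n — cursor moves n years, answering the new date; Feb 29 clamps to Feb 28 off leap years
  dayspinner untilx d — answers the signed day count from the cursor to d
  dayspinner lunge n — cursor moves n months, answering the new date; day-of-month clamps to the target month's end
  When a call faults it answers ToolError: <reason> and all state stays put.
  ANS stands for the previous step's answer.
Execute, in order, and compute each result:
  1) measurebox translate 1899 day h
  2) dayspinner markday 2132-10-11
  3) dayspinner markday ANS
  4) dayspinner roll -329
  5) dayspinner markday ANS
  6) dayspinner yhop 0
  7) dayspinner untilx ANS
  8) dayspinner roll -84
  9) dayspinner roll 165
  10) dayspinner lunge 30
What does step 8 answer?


Answer: 2131-08-25

Derivation:
>> measurebox translate(v=1899, u_from=day, u_to=h)
<< 45576
>> dayspinner markday(d=2132-10-11)
<< 2132-10-11
>> dayspinner markday(d=ANS)
<< 2132-10-11
>> dayspinner roll(n=-329)
<< 2131-11-17
>> dayspinner markday(d=ANS)
<< 2131-11-17
>> dayspinner yhop(n=0)
<< 2131-11-17
>> dayspinner untilx(d=ANS)
<< 0
>> dayspinner roll(n=-84)
<< 2131-08-25
>> dayspinner roll(n=165)
<< 2132-02-06
>> dayspinner lunge(n=30)
<< 2134-08-06


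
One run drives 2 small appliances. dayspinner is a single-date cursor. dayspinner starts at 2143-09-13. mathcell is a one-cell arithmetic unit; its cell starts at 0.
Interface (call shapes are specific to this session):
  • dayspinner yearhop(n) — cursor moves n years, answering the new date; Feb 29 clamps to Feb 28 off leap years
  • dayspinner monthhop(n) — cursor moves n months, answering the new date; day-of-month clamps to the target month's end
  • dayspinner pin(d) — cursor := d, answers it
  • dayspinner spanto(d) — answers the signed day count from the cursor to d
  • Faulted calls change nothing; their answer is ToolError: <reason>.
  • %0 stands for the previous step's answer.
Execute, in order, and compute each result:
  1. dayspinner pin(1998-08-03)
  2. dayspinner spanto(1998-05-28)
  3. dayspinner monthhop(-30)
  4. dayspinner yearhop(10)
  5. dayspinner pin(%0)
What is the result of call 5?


Answer: 2006-02-03

Derivation:
;; 1. dayspinner pin(d='1998-08-03') -> 1998-08-03
;; 2. dayspinner spanto(d='1998-05-28') -> -67
;; 3. dayspinner monthhop(n='-30') -> 1996-02-03
;; 4. dayspinner yearhop(n='10') -> 2006-02-03
;; 5. dayspinner pin(d='%0') -> 2006-02-03


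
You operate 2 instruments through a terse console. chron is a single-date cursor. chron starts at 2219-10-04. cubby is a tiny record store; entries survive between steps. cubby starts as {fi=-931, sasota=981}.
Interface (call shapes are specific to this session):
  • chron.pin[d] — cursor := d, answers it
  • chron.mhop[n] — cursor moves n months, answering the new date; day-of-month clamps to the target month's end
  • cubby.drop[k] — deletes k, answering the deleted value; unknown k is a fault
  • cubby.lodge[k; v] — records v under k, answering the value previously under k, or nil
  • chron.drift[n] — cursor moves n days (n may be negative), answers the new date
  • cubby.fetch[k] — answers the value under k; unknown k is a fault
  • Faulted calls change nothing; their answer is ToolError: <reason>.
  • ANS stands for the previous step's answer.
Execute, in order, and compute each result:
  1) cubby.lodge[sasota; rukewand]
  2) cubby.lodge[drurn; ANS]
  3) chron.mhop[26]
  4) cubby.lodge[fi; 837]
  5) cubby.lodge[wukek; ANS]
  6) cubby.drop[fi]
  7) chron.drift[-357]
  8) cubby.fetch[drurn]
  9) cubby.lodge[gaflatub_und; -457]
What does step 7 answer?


Answer: 2220-12-12

Derivation:
→ cubby.lodge(k: sasota, v: rukewand)
← 981
→ cubby.lodge(k: drurn, v: ANS)
← nil
→ chron.mhop(n: 26)
← 2221-12-04
→ cubby.lodge(k: fi, v: 837)
← -931
→ cubby.lodge(k: wukek, v: ANS)
← nil
→ cubby.drop(k: fi)
← 837
→ chron.drift(n: -357)
← 2220-12-12
→ cubby.fetch(k: drurn)
← 981
→ cubby.lodge(k: gaflatub_und, v: -457)
← nil


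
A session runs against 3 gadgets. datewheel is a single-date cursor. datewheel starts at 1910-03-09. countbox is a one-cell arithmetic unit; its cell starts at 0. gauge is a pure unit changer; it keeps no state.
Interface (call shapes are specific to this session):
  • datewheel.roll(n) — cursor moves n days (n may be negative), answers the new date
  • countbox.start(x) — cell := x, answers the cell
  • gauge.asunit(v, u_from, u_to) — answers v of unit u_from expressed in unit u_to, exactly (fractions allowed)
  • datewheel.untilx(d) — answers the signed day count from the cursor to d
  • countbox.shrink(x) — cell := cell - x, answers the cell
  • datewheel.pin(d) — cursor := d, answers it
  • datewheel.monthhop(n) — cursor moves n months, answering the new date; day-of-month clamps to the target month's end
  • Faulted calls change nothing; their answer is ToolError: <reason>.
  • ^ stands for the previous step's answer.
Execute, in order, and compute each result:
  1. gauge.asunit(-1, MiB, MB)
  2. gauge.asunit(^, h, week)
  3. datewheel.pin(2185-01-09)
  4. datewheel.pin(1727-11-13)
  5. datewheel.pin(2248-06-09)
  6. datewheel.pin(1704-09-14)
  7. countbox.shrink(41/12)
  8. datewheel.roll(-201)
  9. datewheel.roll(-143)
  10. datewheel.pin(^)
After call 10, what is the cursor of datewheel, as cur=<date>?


Using asunit on v: -1, u_from: MiB, u_to: MB, which returns -16384/15625.
Then asunit on v: ^, u_from: h, u_to: week, and see -2048/328125.
Using pin on d: 2185-01-09, which returns 2185-01-09.
Invoking pin on d: 1727-11-13, — result: 1727-11-13.
Then pin on d: 2248-06-09, → 2248-06-09.
I try pin on d: 1704-09-14, which returns 1704-09-14.
Now I run shrink on x: 41/12, — result: -41/12.
Using roll on n: -201, which returns 1704-02-26.
Now I run roll on n: -143, which returns 1703-10-06.
Calling pin on d: ^, → 1703-10-06.

Answer: cur=1703-10-06


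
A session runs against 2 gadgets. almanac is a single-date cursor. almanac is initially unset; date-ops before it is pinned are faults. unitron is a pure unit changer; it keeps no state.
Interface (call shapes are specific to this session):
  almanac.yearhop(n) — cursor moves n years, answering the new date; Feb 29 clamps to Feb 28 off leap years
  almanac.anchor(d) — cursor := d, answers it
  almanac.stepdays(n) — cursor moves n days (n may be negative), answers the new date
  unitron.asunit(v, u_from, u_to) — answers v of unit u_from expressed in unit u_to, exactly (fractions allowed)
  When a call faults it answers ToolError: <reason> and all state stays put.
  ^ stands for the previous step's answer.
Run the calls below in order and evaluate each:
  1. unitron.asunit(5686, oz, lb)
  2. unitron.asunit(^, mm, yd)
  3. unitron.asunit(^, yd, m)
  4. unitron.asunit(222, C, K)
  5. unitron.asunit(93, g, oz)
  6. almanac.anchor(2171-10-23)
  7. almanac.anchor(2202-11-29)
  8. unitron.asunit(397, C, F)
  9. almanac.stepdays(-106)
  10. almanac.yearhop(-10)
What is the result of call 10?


Answer: 2192-08-15

Derivation:
>>> unitron.asunit v='5686' u_from='oz' u_to='lb'
  2843/8
>>> unitron.asunit v='^' u_from='mm' u_to='yd'
  14215/36576
>>> unitron.asunit v='^' u_from='yd' u_to='m'
  2843/8000
>>> unitron.asunit v='222' u_from='C' u_to='K'
  9903/20
>>> unitron.asunit v='93' u_from='g' u_to='oz'
  148800000/45359237
>>> almanac.anchor d='2171-10-23'
  2171-10-23
>>> almanac.anchor d='2202-11-29'
  2202-11-29
>>> unitron.asunit v='397' u_from='C' u_to='F'
  3733/5
>>> almanac.stepdays n='-106'
  2202-08-15
>>> almanac.yearhop n='-10'
  2192-08-15


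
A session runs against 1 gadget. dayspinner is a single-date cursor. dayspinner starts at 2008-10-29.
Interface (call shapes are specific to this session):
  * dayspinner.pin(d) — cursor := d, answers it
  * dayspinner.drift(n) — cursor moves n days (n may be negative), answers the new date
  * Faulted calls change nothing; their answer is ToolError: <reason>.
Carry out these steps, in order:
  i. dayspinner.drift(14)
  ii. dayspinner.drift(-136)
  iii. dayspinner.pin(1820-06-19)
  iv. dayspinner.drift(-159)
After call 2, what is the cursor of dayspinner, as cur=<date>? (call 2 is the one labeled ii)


Answer: cur=2008-06-29

Derivation:
Next I call dayspinner.drift passing n→14, and get 2008-11-12.
Next I call dayspinner.drift passing n→-136, which returns 2008-06-29.
I use dayspinner.pin passing d→1820-06-19, and get 1820-06-19.
I invoke dayspinner.drift passing n→-159, — result: 1820-01-12.


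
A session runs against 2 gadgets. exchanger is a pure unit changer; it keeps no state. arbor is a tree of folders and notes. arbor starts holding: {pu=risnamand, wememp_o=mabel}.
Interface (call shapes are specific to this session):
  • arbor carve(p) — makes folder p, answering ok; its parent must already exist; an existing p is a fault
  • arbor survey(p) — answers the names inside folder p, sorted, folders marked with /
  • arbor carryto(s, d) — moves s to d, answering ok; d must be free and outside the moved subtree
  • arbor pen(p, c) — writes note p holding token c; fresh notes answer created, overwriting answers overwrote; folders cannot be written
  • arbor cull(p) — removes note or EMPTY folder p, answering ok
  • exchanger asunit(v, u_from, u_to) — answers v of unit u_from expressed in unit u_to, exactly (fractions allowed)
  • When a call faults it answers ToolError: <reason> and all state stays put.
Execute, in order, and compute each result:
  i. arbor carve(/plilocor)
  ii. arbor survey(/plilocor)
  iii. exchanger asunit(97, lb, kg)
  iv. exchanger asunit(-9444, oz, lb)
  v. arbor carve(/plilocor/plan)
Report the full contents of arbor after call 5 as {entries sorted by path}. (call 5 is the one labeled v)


Answer: {plilocor/, plilocor/plan/, pu=risnamand, wememp_o=mabel}

Derivation:
CALL arbor carve[/plilocor]
RET  ok
CALL arbor survey[/plilocor]
RET  []
CALL exchanger asunit[97; lb; kg]
RET  4399845989/100000000
CALL exchanger asunit[-9444; oz; lb]
RET  -2361/4
CALL arbor carve[/plilocor/plan]
RET  ok


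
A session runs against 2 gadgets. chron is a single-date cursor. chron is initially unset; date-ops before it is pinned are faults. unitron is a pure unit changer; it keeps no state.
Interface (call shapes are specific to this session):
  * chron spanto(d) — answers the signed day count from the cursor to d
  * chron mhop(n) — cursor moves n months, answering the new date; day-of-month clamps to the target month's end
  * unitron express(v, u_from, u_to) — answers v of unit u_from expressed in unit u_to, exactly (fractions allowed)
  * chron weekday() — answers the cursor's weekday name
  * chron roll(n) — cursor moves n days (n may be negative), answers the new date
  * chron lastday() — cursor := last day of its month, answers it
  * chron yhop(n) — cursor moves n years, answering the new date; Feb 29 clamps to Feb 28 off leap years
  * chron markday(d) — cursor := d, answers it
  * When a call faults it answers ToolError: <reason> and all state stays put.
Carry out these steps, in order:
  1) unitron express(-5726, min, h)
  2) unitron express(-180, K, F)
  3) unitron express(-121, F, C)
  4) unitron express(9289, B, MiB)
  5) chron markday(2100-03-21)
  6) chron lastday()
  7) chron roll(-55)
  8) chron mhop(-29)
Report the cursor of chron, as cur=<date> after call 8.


Answer: cur=2097-09-04

Derivation:
$ unitron express v: -5726 u_from: min u_to: h
[out] -2863/30
$ unitron express v: -180 u_from: K u_to: F
[out] -78367/100
$ unitron express v: -121 u_from: F u_to: C
[out] -85
$ unitron express v: 9289 u_from: B u_to: MiB
[out] 9289/1048576
$ chron markday d: 2100-03-21
[out] 2100-03-21
$ chron lastday
[out] 2100-03-31
$ chron roll n: -55
[out] 2100-02-04
$ chron mhop n: -29
[out] 2097-09-04


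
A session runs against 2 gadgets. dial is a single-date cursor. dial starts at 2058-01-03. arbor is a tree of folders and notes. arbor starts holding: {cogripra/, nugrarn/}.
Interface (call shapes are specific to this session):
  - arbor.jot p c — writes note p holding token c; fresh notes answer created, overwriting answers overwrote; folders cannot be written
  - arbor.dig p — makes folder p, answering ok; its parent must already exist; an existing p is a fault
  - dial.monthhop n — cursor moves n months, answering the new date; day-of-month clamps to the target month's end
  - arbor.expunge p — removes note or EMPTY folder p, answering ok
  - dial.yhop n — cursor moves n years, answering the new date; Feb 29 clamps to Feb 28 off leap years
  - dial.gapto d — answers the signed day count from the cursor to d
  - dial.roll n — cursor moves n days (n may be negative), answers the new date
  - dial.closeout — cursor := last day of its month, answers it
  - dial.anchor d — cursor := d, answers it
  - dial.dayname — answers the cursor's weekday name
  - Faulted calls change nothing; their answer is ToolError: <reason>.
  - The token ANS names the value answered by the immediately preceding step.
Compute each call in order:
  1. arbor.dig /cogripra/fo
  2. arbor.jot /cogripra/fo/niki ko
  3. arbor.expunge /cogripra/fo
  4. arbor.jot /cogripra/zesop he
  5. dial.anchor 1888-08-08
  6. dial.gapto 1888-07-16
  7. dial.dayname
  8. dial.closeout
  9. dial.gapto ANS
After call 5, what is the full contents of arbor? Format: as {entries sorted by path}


I call arbor.dig with p→/cogripra/fo, and get ok.
I try arbor.jot with p→/cogripra/fo/niki, c→ko: created.
I use arbor.expunge with p→/cogripra/fo, and get ToolError: not empty.
Then arbor.jot with p→/cogripra/zesop, c→he, giving created.
I use dial.anchor with d→1888-08-08, → 1888-08-08.
Now I run dial.gapto with d→1888-07-16: -23.
I run dial.dayname, → Wednesday.
I use dial.closeout(), and get 1888-08-31.
I call dial.gapto with d→ANS, and observe 0.

Answer: {cogripra/, cogripra/fo/, cogripra/fo/niki=ko, cogripra/zesop=he, nugrarn/}


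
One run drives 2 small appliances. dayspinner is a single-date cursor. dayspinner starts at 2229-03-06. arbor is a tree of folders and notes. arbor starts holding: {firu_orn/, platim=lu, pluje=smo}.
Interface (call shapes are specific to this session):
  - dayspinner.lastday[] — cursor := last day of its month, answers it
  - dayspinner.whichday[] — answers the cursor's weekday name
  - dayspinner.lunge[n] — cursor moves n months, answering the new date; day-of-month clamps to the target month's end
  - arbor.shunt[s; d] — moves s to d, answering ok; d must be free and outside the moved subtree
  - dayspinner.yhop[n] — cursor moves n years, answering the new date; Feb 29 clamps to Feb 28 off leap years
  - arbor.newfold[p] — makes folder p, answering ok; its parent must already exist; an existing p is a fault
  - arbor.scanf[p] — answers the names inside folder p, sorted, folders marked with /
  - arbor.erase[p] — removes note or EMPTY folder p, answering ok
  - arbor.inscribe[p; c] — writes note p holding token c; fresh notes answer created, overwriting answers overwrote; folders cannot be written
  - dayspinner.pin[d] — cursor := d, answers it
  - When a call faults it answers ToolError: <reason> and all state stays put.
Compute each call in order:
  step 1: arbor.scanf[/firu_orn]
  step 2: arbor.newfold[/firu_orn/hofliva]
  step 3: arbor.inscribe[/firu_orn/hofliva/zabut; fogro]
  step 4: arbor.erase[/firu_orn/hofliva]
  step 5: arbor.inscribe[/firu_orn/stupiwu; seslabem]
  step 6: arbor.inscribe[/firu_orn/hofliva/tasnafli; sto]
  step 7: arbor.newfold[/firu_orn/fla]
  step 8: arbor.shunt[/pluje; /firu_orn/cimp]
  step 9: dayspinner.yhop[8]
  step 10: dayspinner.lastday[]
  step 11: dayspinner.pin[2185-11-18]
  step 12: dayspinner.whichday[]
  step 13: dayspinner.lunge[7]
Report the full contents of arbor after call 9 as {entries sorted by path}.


Answer: {firu_orn/, firu_orn/cimp=smo, firu_orn/fla/, firu_orn/hofliva/, firu_orn/hofliva/tasnafli=sto, firu_orn/hofliva/zabut=fogro, firu_orn/stupiwu=seslabem, platim=lu}

Derivation:
-> arbor.scanf(p=/firu_orn)
<- []
-> arbor.newfold(p=/firu_orn/hofliva)
<- ok
-> arbor.inscribe(p=/firu_orn/hofliva/zabut, c=fogro)
<- created
-> arbor.erase(p=/firu_orn/hofliva)
<- ToolError: not empty
-> arbor.inscribe(p=/firu_orn/stupiwu, c=seslabem)
<- created
-> arbor.inscribe(p=/firu_orn/hofliva/tasnafli, c=sto)
<- created
-> arbor.newfold(p=/firu_orn/fla)
<- ok
-> arbor.shunt(s=/pluje, d=/firu_orn/cimp)
<- ok
-> dayspinner.yhop(n=8)
<- 2237-03-06
-> dayspinner.lastday()
<- 2237-03-31
-> dayspinner.pin(d=2185-11-18)
<- 2185-11-18
-> dayspinner.whichday()
<- Friday
-> dayspinner.lunge(n=7)
<- 2186-06-18


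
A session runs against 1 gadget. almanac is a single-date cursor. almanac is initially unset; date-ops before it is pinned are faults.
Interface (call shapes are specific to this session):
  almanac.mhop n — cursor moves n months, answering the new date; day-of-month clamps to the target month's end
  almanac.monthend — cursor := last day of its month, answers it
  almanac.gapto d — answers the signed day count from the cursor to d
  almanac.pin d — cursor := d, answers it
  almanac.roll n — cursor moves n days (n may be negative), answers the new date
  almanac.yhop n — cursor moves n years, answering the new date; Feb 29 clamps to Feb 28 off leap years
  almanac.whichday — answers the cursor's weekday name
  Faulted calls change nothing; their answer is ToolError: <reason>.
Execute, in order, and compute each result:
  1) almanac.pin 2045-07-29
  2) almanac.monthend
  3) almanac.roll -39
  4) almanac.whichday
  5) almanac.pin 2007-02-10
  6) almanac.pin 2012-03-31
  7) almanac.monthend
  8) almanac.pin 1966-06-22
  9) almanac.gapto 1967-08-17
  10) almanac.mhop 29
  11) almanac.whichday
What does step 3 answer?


Act: pin[d=2045-07-29]
Obs: 2045-07-29
Act: monthend[]
Obs: 2045-07-31
Act: roll[n=-39]
Obs: 2045-06-22
Act: whichday[]
Obs: Thursday
Act: pin[d=2007-02-10]
Obs: 2007-02-10
Act: pin[d=2012-03-31]
Obs: 2012-03-31
Act: monthend[]
Obs: 2012-03-31
Act: pin[d=1966-06-22]
Obs: 1966-06-22
Act: gapto[d=1967-08-17]
Obs: 421
Act: mhop[n=29]
Obs: 1968-11-22
Act: whichday[]
Obs: Friday

Answer: 2045-06-22
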